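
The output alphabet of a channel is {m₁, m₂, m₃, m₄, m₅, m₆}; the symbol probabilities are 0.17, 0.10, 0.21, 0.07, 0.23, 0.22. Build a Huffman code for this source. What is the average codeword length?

Repeatedly combine the two least-probable nodes; the expected code length is the sum of the merged weights.
merge 7/100 + 1/10 → 17/100
merge 17/100 + 17/100 → 17/50
merge 21/100 + 11/50 → 43/100
merge 23/100 + 17/50 → 57/100
merge 43/100 + 57/100 → 1
L = 17/100 + 17/50 + 43/100 + 57/100 + 1 = 251/100 = 2.51 bits/symbol.

2.51 bits/symbol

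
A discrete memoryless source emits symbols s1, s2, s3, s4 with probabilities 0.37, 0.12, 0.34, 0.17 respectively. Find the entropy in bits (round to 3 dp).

1.862 bits

H = −Σ pᵢ log₂ pᵢ.
−0.37·log₂(0.37) = 0.5307
−0.12·log₂(0.12) = 0.3671
−0.34·log₂(0.34) = 0.5292
−0.17·log₂(0.17) = 0.4346
Sum ≈ 1.8616 → 1.862 bits.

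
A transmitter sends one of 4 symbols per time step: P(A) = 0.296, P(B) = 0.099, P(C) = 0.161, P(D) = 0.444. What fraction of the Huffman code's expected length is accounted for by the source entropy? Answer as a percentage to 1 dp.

Entropy H = −Σ p log₂ p ≈ 1.7945 bits.
Huffman merges: 99/1000+161/1000→13/50; 13/50+37/125→139/250; 111/250+139/250→1. L = 227/125 ≈ 1.8160.
Efficiency = H/L = 1.7945/1.8160 = 98.8%.

98.8%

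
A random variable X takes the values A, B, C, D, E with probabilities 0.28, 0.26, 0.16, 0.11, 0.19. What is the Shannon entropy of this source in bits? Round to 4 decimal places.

H = −Σ pᵢ log₂ pᵢ.
−0.28·log₂(0.28) = 0.5142
−0.26·log₂(0.26) = 0.5053
−0.16·log₂(0.16) = 0.4230
−0.11·log₂(0.11) = 0.3503
−0.19·log₂(0.19) = 0.4552
Sum ≈ 2.2480 → 2.2480 bits.

2.2480 bits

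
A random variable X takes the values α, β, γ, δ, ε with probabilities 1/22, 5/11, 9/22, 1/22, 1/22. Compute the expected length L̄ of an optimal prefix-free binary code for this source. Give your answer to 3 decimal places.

1.773 bits/symbol

Repeatedly combine the two least-probable nodes; the expected code length is the sum of the merged weights.
merge 1/22 + 1/22 → 1/11
merge 1/22 + 1/11 → 3/22
merge 3/22 + 9/22 → 6/11
merge 5/11 + 6/11 → 1
L = 1/11 + 3/22 + 6/11 + 1 = 39/22 ≈ 1.773 bits/symbol.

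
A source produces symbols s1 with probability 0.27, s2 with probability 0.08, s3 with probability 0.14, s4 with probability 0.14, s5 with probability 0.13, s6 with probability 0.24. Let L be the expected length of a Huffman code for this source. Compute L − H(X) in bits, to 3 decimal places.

0.017 bits

Entropy H = −Σ p log₂ p ≈ 2.4725 bits.
Huffman merges: 2/25+13/100→21/100; 7/50+7/50→7/25; 21/100+6/25→9/20; 27/100+7/25→11/20; 9/20+11/20→1. L = 249/100 ≈ 2.4900.
L − H = 2.4900 − 2.4725 = 0.017 bits.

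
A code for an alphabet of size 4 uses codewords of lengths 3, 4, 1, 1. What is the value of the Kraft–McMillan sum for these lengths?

With common denominator 2^4 = 16: Σ 2^(−ℓᵢ) = 2/16 + 1/16 + 8/16 + 8/16 = 19/16 = 1.1875.

1.1875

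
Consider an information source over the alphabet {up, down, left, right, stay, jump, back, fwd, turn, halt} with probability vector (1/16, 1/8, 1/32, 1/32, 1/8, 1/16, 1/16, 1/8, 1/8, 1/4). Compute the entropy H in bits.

3.0625 bits

Each probability is a power of 1/2, so log₂(1/p) is an integer.
H = Σ p·log₂(1/p) = 1/16·4 + 1/8·3 + 1/32·5 + 1/32·5 + 1/8·3 + 1/16·4 + 1/16·4 + 1/8·3 + 1/8·3 + 1/4·2 = 3.0625 bits.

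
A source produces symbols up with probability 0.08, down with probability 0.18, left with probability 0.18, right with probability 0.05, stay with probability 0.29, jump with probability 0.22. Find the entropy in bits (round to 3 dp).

H = −Σ pᵢ log₂ pᵢ.
−0.08·log₂(0.08) = 0.2915
−0.18·log₂(0.18) = 0.4453
−0.18·log₂(0.18) = 0.4453
−0.05·log₂(0.05) = 0.2161
−0.29·log₂(0.29) = 0.5179
−0.22·log₂(0.22) = 0.4806
Sum ≈ 2.3967 → 2.397 bits.

2.397 bits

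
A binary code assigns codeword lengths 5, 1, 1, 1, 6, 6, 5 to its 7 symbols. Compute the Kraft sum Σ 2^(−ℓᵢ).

With common denominator 2^6 = 64: Σ 2^(−ℓᵢ) = 2/64 + 32/64 + 32/64 + 32/64 + 1/64 + 1/64 + 2/64 = 102/64 = 1.59375.

1.59375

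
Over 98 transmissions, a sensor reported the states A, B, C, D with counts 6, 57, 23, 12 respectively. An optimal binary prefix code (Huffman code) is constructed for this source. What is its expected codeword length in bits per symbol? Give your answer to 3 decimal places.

1.602 bits/symbol

Probabilities are the counts divided by 98.
Repeatedly combine the two least-probable nodes; the expected code length is the sum of the merged weights.
merge 3/49 + 6/49 → 9/49
merge 9/49 + 23/98 → 41/98
merge 41/98 + 57/98 → 1
L = 9/49 + 41/98 + 1 = 157/98 ≈ 1.602 bits/symbol.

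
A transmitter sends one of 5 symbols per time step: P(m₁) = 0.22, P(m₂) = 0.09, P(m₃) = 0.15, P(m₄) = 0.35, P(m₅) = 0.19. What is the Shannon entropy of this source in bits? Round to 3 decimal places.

H = −Σ pᵢ log₂ pᵢ.
−0.22·log₂(0.22) = 0.4806
−0.09·log₂(0.09) = 0.3127
−0.15·log₂(0.15) = 0.4105
−0.35·log₂(0.35) = 0.5301
−0.19·log₂(0.19) = 0.4552
Sum ≈ 2.1891 → 2.189 bits.

2.189 bits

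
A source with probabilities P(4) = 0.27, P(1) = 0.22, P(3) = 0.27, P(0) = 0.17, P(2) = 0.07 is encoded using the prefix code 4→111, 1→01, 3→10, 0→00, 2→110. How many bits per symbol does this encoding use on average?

L̄ = Σ pᵢ·ℓᵢ = 0.27·3 + 0.22·2 + 0.27·2 + 0.17·2 + 0.07·3 = 2.34 bits/symbol.

2.34 bits/symbol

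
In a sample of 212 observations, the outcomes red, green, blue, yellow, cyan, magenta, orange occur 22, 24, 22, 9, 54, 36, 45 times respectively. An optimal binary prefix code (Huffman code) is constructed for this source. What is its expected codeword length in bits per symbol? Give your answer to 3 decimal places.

2.679 bits/symbol

Probabilities are the counts divided by 212.
Repeatedly combine the two least-probable nodes; the expected code length is the sum of the merged weights.
merge 9/212 + 11/106 → 31/212
merge 11/106 + 6/53 → 23/106
merge 31/212 + 9/53 → 67/212
merge 45/212 + 23/106 → 91/212
merge 27/106 + 67/212 → 121/212
merge 91/212 + 121/212 → 1
L = 31/212 + 23/106 + 67/212 + 91/212 + 121/212 + 1 = 142/53 ≈ 2.679 bits/symbol.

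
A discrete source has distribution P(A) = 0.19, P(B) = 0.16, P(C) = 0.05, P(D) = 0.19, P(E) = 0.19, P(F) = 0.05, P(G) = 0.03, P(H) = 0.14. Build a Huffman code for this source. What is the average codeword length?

2.83 bits/symbol

Repeatedly combine the two least-probable nodes; the expected code length is the sum of the merged weights.
merge 3/100 + 1/20 → 2/25
merge 1/20 + 2/25 → 13/100
merge 13/100 + 7/50 → 27/100
merge 4/25 + 19/100 → 7/20
merge 19/100 + 19/100 → 19/50
merge 27/100 + 7/20 → 31/50
merge 19/50 + 31/50 → 1
L = 2/25 + 13/100 + 27/100 + 7/20 + 19/50 + 31/50 + 1 = 283/100 = 2.83 bits/symbol.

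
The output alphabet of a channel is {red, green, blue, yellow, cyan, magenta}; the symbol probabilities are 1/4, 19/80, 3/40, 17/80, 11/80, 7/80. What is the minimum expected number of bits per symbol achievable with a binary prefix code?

2.4625 bits/symbol

Repeatedly combine the two least-probable nodes; the expected code length is the sum of the merged weights.
merge 3/40 + 7/80 → 13/80
merge 11/80 + 13/80 → 3/10
merge 17/80 + 19/80 → 9/20
merge 1/4 + 3/10 → 11/20
merge 9/20 + 11/20 → 1
L = 13/80 + 3/10 + 9/20 + 11/20 + 1 = 197/80 = 2.4625 bits/symbol.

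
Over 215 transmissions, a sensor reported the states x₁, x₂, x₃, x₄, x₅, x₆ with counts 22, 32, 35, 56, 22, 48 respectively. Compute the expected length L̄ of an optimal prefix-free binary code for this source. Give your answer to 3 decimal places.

2.516 bits/symbol

Probabilities are the counts divided by 215.
Repeatedly combine the two least-probable nodes; the expected code length is the sum of the merged weights.
merge 22/215 + 22/215 → 44/215
merge 32/215 + 7/43 → 67/215
merge 44/215 + 48/215 → 92/215
merge 56/215 + 67/215 → 123/215
merge 92/215 + 123/215 → 1
L = 44/215 + 67/215 + 92/215 + 123/215 + 1 = 541/215 ≈ 2.516 bits/symbol.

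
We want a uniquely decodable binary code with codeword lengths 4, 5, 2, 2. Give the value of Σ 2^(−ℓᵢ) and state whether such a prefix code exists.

With common denominator 2^5 = 32: Σ 2^(−ℓᵢ) = 2/32 + 1/32 + 8/32 + 8/32 = 19/32 = 0.59375.
Kraft's inequality requires Σ ≤ 1; here Σ = 0.59375 ≤ 1, so such a prefix code exists.

0.59375; yes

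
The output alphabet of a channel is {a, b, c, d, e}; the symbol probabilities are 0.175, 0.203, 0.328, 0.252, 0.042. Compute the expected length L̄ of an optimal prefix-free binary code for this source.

Repeatedly combine the two least-probable nodes; the expected code length is the sum of the merged weights.
merge 21/500 + 7/40 → 217/1000
merge 203/1000 + 217/1000 → 21/50
merge 63/250 + 41/125 → 29/50
merge 21/50 + 29/50 → 1
L = 217/1000 + 21/50 + 29/50 + 1 = 2217/1000 = 2.217 bits/symbol.

2.217 bits/symbol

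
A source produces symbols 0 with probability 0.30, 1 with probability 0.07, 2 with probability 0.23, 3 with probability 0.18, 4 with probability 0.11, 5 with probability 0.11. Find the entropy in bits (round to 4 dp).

H = −Σ pᵢ log₂ pᵢ.
−0.30·log₂(0.30) = 0.5211
−0.07·log₂(0.07) = 0.2686
−0.23·log₂(0.23) = 0.4877
−0.18·log₂(0.18) = 0.4453
−0.11·log₂(0.11) = 0.3503
−0.11·log₂(0.11) = 0.3503
Sum ≈ 2.4232 → 2.4232 bits.

2.4232 bits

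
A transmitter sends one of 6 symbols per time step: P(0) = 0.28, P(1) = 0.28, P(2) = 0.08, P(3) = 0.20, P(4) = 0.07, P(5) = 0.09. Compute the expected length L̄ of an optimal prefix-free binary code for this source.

Repeatedly combine the two least-probable nodes; the expected code length is the sum of the merged weights.
merge 7/100 + 2/25 → 3/20
merge 9/100 + 3/20 → 6/25
merge 1/5 + 6/25 → 11/25
merge 7/25 + 7/25 → 14/25
merge 11/25 + 14/25 → 1
L = 3/20 + 6/25 + 11/25 + 14/25 + 1 = 239/100 = 2.39 bits/symbol.

2.39 bits/symbol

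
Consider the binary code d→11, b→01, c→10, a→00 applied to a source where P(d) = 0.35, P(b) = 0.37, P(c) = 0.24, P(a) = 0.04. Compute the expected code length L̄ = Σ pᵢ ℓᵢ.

L̄ = Σ pᵢ·ℓᵢ = 0.35·2 + 0.37·2 + 0.24·2 + 0.04·2 = 2 bits/symbol.

2 bits/symbol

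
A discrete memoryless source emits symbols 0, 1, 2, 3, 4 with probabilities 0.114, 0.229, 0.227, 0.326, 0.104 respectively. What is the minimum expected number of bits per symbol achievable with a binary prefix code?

2.218 bits/symbol

Repeatedly combine the two least-probable nodes; the expected code length is the sum of the merged weights.
merge 13/125 + 57/500 → 109/500
merge 109/500 + 227/1000 → 89/200
merge 229/1000 + 163/500 → 111/200
merge 89/200 + 111/200 → 1
L = 109/500 + 89/200 + 111/200 + 1 = 1109/500 = 2.218 bits/symbol.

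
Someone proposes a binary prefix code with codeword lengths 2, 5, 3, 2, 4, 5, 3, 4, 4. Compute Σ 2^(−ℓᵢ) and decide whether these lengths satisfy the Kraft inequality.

With common denominator 2^5 = 32: Σ 2^(−ℓᵢ) = 8/32 + 1/32 + 4/32 + 8/32 + 2/32 + 1/32 + 4/32 + 2/32 + 2/32 = 32/32 = 1.
Kraft's inequality requires Σ ≤ 1; here Σ = 1 ≤ 1, so such a prefix code exists.

1; yes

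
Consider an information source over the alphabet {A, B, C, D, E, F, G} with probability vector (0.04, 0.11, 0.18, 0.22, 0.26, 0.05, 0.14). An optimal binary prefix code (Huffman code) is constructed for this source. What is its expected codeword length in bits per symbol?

2.61 bits/symbol

Repeatedly combine the two least-probable nodes; the expected code length is the sum of the merged weights.
merge 1/25 + 1/20 → 9/100
merge 9/100 + 11/100 → 1/5
merge 7/50 + 9/50 → 8/25
merge 1/5 + 11/50 → 21/50
merge 13/50 + 8/25 → 29/50
merge 21/50 + 29/50 → 1
L = 9/100 + 1/5 + 8/25 + 21/50 + 29/50 + 1 = 261/100 = 2.61 bits/symbol.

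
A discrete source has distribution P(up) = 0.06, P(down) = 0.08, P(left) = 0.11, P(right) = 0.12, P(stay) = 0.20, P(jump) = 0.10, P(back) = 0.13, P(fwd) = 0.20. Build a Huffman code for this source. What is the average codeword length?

Repeatedly combine the two least-probable nodes; the expected code length is the sum of the merged weights.
merge 3/50 + 2/25 → 7/50
merge 1/10 + 11/100 → 21/100
merge 3/25 + 13/100 → 1/4
merge 7/50 + 1/5 → 17/50
merge 1/5 + 21/100 → 41/100
merge 1/4 + 17/50 → 59/100
merge 41/100 + 59/100 → 1
L = 7/50 + 21/100 + 1/4 + 17/50 + 41/100 + 59/100 + 1 = 147/50 = 2.94 bits/symbol.

2.94 bits/symbol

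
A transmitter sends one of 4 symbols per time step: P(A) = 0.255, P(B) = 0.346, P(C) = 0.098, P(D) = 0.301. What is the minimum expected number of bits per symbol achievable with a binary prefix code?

2 bits/symbol

Repeatedly combine the two least-probable nodes; the expected code length is the sum of the merged weights.
merge 49/500 + 51/200 → 353/1000
merge 301/1000 + 173/500 → 647/1000
merge 353/1000 + 647/1000 → 1
L = 353/1000 + 647/1000 + 1 = 2 bits/symbol.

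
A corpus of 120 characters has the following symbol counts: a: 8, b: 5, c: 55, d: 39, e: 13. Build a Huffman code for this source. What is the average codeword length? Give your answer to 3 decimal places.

Probabilities are the counts divided by 120.
Repeatedly combine the two least-probable nodes; the expected code length is the sum of the merged weights.
merge 1/24 + 1/15 → 13/120
merge 13/120 + 13/120 → 13/60
merge 13/60 + 13/40 → 13/24
merge 11/24 + 13/24 → 1
L = 13/120 + 13/60 + 13/24 + 1 = 28/15 ≈ 1.867 bits/symbol.

1.867 bits/symbol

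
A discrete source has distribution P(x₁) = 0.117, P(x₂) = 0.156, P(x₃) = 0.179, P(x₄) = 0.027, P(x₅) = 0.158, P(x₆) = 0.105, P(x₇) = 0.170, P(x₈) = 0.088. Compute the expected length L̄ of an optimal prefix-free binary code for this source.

Repeatedly combine the two least-probable nodes; the expected code length is the sum of the merged weights.
merge 27/1000 + 11/125 → 23/200
merge 21/200 + 23/200 → 11/50
merge 117/1000 + 39/250 → 273/1000
merge 79/500 + 17/100 → 41/125
merge 179/1000 + 11/50 → 399/1000
merge 273/1000 + 41/125 → 601/1000
merge 399/1000 + 601/1000 → 1
L = 23/200 + 11/50 + 273/1000 + 41/125 + 399/1000 + 601/1000 + 1 = 367/125 = 2.936 bits/symbol.

2.936 bits/symbol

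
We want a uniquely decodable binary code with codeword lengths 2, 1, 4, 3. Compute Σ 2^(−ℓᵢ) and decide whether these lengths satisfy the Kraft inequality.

With common denominator 2^4 = 16: Σ 2^(−ℓᵢ) = 4/16 + 8/16 + 1/16 + 2/16 = 15/16 = 0.9375.
Kraft's inequality requires Σ ≤ 1; here Σ = 0.9375 ≤ 1, so such a prefix code exists.

0.9375; yes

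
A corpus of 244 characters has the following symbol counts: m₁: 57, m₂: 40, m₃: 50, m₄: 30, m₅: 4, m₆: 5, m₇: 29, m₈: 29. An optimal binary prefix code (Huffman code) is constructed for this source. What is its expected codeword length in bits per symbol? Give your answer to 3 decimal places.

Probabilities are the counts divided by 244.
Repeatedly combine the two least-probable nodes; the expected code length is the sum of the merged weights.
merge 1/61 + 5/244 → 9/244
merge 9/244 + 29/244 → 19/122
merge 29/244 + 15/122 → 59/244
merge 19/122 + 10/61 → 39/122
merge 25/122 + 57/244 → 107/244
merge 59/244 + 39/122 → 137/244
merge 107/244 + 137/244 → 1
L = 9/244 + 19/122 + 59/244 + 39/122 + 107/244 + 137/244 + 1 = 168/61 ≈ 2.754 bits/symbol.

2.754 bits/symbol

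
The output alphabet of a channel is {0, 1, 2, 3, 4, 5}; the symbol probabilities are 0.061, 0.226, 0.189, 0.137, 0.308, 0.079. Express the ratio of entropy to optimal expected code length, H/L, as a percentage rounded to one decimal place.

98.9%

Entropy H = −Σ p log₂ p ≈ 2.3908 bits.
Huffman merges: 61/1000+79/1000→7/50; 137/1000+7/50→277/1000; 189/1000+113/500→83/200; 277/1000+77/250→117/200; 83/200+117/200→1. L = 2417/1000 ≈ 2.4170.
Efficiency = H/L = 2.3908/2.4170 = 98.9%.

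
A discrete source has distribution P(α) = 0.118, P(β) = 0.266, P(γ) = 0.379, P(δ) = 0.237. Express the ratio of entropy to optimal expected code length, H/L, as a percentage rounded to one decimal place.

Entropy H = −Σ p log₂ p ≈ 1.8948 bits.
Huffman merges: 59/500+237/1000→71/200; 133/500+71/200→621/1000; 379/1000+621/1000→1. L = 247/125 ≈ 1.9760.
Efficiency = H/L = 1.8948/1.9760 = 95.9%.

95.9%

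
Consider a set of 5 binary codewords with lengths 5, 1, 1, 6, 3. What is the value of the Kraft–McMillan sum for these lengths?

1.171875

With common denominator 2^6 = 64: Σ 2^(−ℓᵢ) = 2/64 + 32/64 + 32/64 + 1/64 + 8/64 = 75/64 = 1.171875.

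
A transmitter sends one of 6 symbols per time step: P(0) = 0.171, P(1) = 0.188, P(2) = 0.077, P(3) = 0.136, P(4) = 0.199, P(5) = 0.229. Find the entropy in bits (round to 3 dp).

2.516 bits

H = −Σ pᵢ log₂ pᵢ.
−0.171·log₂(0.171) = 0.4357
−0.188·log₂(0.188) = 0.4533
−0.077·log₂(0.077) = 0.2848
−0.136·log₂(0.136) = 0.3915
−0.199·log₂(0.199) = 0.4635
−0.229·log₂(0.229) = 0.4870
Sum ≈ 2.5158 → 2.516 bits.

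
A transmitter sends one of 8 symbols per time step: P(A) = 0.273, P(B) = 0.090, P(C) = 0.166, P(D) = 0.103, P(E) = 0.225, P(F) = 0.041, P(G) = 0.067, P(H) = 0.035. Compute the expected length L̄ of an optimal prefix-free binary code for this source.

2.721 bits/symbol

Repeatedly combine the two least-probable nodes; the expected code length is the sum of the merged weights.
merge 7/200 + 41/1000 → 19/250
merge 67/1000 + 19/250 → 143/1000
merge 9/100 + 103/1000 → 193/1000
merge 143/1000 + 83/500 → 309/1000
merge 193/1000 + 9/40 → 209/500
merge 273/1000 + 309/1000 → 291/500
merge 209/500 + 291/500 → 1
L = 19/250 + 143/1000 + 193/1000 + 309/1000 + 209/500 + 291/500 + 1 = 2721/1000 = 2.721 bits/symbol.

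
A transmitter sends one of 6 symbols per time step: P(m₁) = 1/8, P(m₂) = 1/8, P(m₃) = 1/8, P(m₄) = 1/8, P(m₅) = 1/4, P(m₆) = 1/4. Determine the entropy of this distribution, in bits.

Each probability is a power of 1/2, so log₂(1/p) is an integer.
H = Σ p·log₂(1/p) = 1/8·3 + 1/8·3 + 1/8·3 + 1/8·3 + 1/4·2 + 1/4·2 = 2.5 bits.

2.5 bits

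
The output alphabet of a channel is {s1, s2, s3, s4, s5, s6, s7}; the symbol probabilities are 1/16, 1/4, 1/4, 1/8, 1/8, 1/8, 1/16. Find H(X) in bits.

Each probability is a power of 1/2, so log₂(1/p) is an integer.
H = Σ p·log₂(1/p) = 1/16·4 + 1/4·2 + 1/4·2 + 1/8·3 + 1/8·3 + 1/8·3 + 1/16·4 = 2.625 bits.

2.625 bits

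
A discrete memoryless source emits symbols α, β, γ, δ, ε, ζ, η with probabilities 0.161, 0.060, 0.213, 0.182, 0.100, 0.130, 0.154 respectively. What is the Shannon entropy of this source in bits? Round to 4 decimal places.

2.7208 bits

H = −Σ pᵢ log₂ pᵢ.
−0.161·log₂(0.161) = 0.4242
−0.060·log₂(0.060) = 0.2435
−0.213·log₂(0.213) = 0.4752
−0.182·log₂(0.182) = 0.4474
−0.100·log₂(0.100) = 0.3322
−0.130·log₂(0.130) = 0.3826
−0.154·log₂(0.154) = 0.4156
Sum ≈ 2.7208 → 2.7208 bits.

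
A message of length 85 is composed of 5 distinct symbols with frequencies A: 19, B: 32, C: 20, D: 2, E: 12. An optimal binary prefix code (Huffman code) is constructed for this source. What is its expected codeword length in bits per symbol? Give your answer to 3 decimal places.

Probabilities are the counts divided by 85.
Repeatedly combine the two least-probable nodes; the expected code length is the sum of the merged weights.
merge 2/85 + 12/85 → 14/85
merge 14/85 + 19/85 → 33/85
merge 4/17 + 32/85 → 52/85
merge 33/85 + 52/85 → 1
L = 14/85 + 33/85 + 52/85 + 1 = 184/85 ≈ 2.165 bits/symbol.

2.165 bits/symbol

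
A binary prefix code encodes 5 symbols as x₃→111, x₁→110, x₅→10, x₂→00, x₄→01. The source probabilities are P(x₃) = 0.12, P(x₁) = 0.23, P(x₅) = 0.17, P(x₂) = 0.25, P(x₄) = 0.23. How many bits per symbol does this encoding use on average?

L̄ = Σ pᵢ·ℓᵢ = 0.12·3 + 0.23·3 + 0.17·2 + 0.25·2 + 0.23·2 = 2.35 bits/symbol.

2.35 bits/symbol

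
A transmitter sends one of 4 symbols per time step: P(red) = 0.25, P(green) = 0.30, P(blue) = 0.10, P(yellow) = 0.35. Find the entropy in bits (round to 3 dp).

H = −Σ pᵢ log₂ pᵢ.
−0.25·log₂(0.25) = 0.5000
−0.30·log₂(0.30) = 0.5211
−0.10·log₂(0.10) = 0.3322
−0.35·log₂(0.35) = 0.5301
Sum ≈ 1.8834 → 1.883 bits.

1.883 bits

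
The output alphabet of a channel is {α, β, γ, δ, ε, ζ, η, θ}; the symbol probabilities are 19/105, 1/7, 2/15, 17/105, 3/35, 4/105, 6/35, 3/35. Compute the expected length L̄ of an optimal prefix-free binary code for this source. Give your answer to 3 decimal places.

2.943 bits/symbol

Repeatedly combine the two least-probable nodes; the expected code length is the sum of the merged weights.
merge 4/105 + 3/35 → 13/105
merge 3/35 + 13/105 → 22/105
merge 2/15 + 1/7 → 29/105
merge 17/105 + 6/35 → 1/3
merge 19/105 + 22/105 → 41/105
merge 29/105 + 1/3 → 64/105
merge 41/105 + 64/105 → 1
L = 13/105 + 22/105 + 29/105 + 1/3 + 41/105 + 64/105 + 1 = 103/35 ≈ 2.943 bits/symbol.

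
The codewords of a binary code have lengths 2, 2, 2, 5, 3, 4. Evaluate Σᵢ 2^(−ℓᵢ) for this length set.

With common denominator 2^5 = 32: Σ 2^(−ℓᵢ) = 8/32 + 8/32 + 8/32 + 1/32 + 4/32 + 2/32 = 31/32 = 0.96875.

0.96875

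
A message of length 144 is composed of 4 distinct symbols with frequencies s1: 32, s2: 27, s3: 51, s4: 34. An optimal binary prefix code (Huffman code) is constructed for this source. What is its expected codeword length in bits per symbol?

Probabilities are the counts divided by 144.
Repeatedly combine the two least-probable nodes; the expected code length is the sum of the merged weights.
merge 3/16 + 2/9 → 59/144
merge 17/72 + 17/48 → 85/144
merge 59/144 + 85/144 → 1
L = 59/144 + 85/144 + 1 = 2 bits/symbol.

2 bits/symbol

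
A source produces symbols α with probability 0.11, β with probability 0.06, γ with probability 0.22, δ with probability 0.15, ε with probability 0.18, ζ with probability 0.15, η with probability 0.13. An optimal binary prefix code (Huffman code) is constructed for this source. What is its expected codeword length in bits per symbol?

2.77 bits/symbol

Repeatedly combine the two least-probable nodes; the expected code length is the sum of the merged weights.
merge 3/50 + 11/100 → 17/100
merge 13/100 + 3/20 → 7/25
merge 3/20 + 17/100 → 8/25
merge 9/50 + 11/50 → 2/5
merge 7/25 + 8/25 → 3/5
merge 2/5 + 3/5 → 1
L = 17/100 + 7/25 + 8/25 + 2/5 + 3/5 + 1 = 277/100 = 2.77 bits/symbol.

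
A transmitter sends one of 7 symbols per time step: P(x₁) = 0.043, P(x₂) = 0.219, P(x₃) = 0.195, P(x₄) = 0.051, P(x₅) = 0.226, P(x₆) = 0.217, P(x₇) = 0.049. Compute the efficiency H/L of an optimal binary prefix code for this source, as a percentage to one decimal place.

98.3%

Entropy H = −Σ p log₂ p ≈ 2.5303 bits.
Huffman merges: 43/1000+49/1000→23/250; 51/1000+23/250→143/1000; 143/1000+39/200→169/500; 217/1000+219/1000→109/250; 113/500+169/500→141/250; 109/250+141/250→1. L = 2573/1000 ≈ 2.5730.
Efficiency = H/L = 2.5303/2.5730 = 98.3%.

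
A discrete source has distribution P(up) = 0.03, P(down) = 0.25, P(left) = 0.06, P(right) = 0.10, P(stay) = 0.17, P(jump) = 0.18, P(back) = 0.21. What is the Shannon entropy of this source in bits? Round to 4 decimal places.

2.5802 bits

H = −Σ pᵢ log₂ pᵢ.
−0.03·log₂(0.03) = 0.1518
−0.25·log₂(0.25) = 0.5000
−0.06·log₂(0.06) = 0.2435
−0.10·log₂(0.10) = 0.3322
−0.17·log₂(0.17) = 0.4346
−0.18·log₂(0.18) = 0.4453
−0.21·log₂(0.21) = 0.4728
Sum ≈ 2.5802 → 2.5802 bits.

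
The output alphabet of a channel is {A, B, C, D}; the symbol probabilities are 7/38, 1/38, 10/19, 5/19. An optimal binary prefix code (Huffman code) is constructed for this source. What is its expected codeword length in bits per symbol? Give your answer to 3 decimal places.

1.684 bits/symbol

Repeatedly combine the two least-probable nodes; the expected code length is the sum of the merged weights.
merge 1/38 + 7/38 → 4/19
merge 4/19 + 5/19 → 9/19
merge 9/19 + 10/19 → 1
L = 4/19 + 9/19 + 1 = 32/19 ≈ 1.684 bits/symbol.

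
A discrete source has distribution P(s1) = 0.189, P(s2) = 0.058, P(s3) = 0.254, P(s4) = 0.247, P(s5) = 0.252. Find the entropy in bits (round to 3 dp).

2.194 bits

H = −Σ pᵢ log₂ pᵢ.
−0.189·log₂(0.189) = 0.4543
−0.058·log₂(0.058) = 0.2383
−0.254·log₂(0.254) = 0.5022
−0.247·log₂(0.247) = 0.4983
−0.252·log₂(0.252) = 0.5011
Sum ≈ 2.1941 → 2.194 bits.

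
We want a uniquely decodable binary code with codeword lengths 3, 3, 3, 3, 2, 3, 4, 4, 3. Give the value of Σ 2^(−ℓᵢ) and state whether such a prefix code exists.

With common denominator 2^4 = 16: Σ 2^(−ℓᵢ) = 2/16 + 2/16 + 2/16 + 2/16 + 4/16 + 2/16 + 1/16 + 1/16 + 2/16 = 18/16 = 1.125.
Kraft's inequality requires Σ ≤ 1; here Σ = 1.125 > 1, so no such prefix code exists.

1.125; no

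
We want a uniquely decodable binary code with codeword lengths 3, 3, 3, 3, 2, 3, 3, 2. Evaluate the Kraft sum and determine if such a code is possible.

With common denominator 2^3 = 8: Σ 2^(−ℓᵢ) = 1/8 + 1/8 + 1/8 + 1/8 + 2/8 + 1/8 + 1/8 + 2/8 = 10/8 = 1.25.
Kraft's inequality requires Σ ≤ 1; here Σ = 1.25 > 1, so no such prefix code exists.

1.25; no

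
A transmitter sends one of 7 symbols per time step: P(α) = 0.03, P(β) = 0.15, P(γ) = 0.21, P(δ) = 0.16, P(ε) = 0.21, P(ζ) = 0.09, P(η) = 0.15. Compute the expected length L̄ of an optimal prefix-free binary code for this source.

2.7 bits/symbol

Repeatedly combine the two least-probable nodes; the expected code length is the sum of the merged weights.
merge 3/100 + 9/100 → 3/25
merge 3/25 + 3/20 → 27/100
merge 3/20 + 4/25 → 31/100
merge 21/100 + 21/100 → 21/50
merge 27/100 + 31/100 → 29/50
merge 21/50 + 29/50 → 1
L = 3/25 + 27/100 + 31/100 + 21/50 + 29/50 + 1 = 27/10 = 2.7 bits/symbol.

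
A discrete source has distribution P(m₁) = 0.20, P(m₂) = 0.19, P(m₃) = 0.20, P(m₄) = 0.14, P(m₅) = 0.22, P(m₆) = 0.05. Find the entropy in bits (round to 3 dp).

H = −Σ pᵢ log₂ pᵢ.
−0.20·log₂(0.20) = 0.4644
−0.19·log₂(0.19) = 0.4552
−0.20·log₂(0.20) = 0.4644
−0.14·log₂(0.14) = 0.3971
−0.22·log₂(0.22) = 0.4806
−0.05·log₂(0.05) = 0.2161
Sum ≈ 2.4778 → 2.478 bits.

2.478 bits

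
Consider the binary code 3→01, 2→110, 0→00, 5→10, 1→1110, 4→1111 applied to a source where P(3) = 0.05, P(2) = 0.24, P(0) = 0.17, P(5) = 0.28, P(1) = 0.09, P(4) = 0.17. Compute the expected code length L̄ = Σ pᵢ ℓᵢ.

2.76 bits/symbol

L̄ = Σ pᵢ·ℓᵢ = 0.05·2 + 0.24·3 + 0.17·2 + 0.28·2 + 0.09·4 + 0.17·4 = 2.76 bits/symbol.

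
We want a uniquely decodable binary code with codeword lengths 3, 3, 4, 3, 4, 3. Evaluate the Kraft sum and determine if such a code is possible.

With common denominator 2^4 = 16: Σ 2^(−ℓᵢ) = 2/16 + 2/16 + 1/16 + 2/16 + 1/16 + 2/16 = 10/16 = 0.625.
Kraft's inequality requires Σ ≤ 1; here Σ = 0.625 ≤ 1, so such a prefix code exists.

0.625; yes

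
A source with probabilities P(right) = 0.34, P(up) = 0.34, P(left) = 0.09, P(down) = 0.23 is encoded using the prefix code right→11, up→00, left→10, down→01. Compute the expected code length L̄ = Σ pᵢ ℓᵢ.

2 bits/symbol

L̄ = Σ pᵢ·ℓᵢ = 0.34·2 + 0.34·2 + 0.09·2 + 0.23·2 = 2 bits/symbol.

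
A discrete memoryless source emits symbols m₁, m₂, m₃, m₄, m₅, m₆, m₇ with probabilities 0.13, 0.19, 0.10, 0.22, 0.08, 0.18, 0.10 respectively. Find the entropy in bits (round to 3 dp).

2.720 bits

H = −Σ pᵢ log₂ pᵢ.
−0.13·log₂(0.13) = 0.3826
−0.19·log₂(0.19) = 0.4552
−0.10·log₂(0.10) = 0.3322
−0.22·log₂(0.22) = 0.4806
−0.08·log₂(0.08) = 0.2915
−0.18·log₂(0.18) = 0.4453
−0.10·log₂(0.10) = 0.3322
Sum ≈ 2.7196 → 2.720 bits.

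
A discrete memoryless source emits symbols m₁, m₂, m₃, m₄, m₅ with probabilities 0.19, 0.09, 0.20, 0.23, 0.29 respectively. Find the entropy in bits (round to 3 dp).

H = −Σ pᵢ log₂ pᵢ.
−0.19·log₂(0.19) = 0.4552
−0.09·log₂(0.09) = 0.3127
−0.20·log₂(0.20) = 0.4644
−0.23·log₂(0.23) = 0.4877
−0.29·log₂(0.29) = 0.5179
Sum ≈ 2.2378 → 2.238 bits.

2.238 bits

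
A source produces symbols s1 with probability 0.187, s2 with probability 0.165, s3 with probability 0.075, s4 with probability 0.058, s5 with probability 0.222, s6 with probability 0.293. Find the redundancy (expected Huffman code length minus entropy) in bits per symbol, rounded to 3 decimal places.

Entropy H = −Σ p log₂ p ≈ 2.4007 bits.
Huffman merges: 29/500+3/40→133/1000; 133/1000+33/200→149/500; 187/1000+111/500→409/1000; 293/1000+149/500→591/1000; 409/1000+591/1000→1. L = 2431/1000 ≈ 2.4310.
L − H = 2.4310 − 2.4007 = 0.030 bits.

0.030 bits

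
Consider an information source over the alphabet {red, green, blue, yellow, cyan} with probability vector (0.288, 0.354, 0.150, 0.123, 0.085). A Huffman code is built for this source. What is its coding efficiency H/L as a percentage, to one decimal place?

96.6%

Entropy H = −Σ p log₂ p ≈ 2.1323 bits.
Huffman merges: 17/200+123/1000→26/125; 3/20+26/125→179/500; 36/125+177/500→321/500; 179/500+321/500→1. L = 276/125 ≈ 2.2080.
Efficiency = H/L = 2.1323/2.2080 = 96.6%.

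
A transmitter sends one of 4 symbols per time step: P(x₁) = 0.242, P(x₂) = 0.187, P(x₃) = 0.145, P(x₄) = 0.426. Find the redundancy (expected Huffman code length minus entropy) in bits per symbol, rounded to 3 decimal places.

0.030 bits

Entropy H = −Σ p log₂ p ≈ 1.8761 bits.
Huffman merges: 29/200+187/1000→83/250; 121/500+83/250→287/500; 213/500+287/500→1. L = 953/500 ≈ 1.9060.
L − H = 1.9060 − 1.8761 = 0.030 bits.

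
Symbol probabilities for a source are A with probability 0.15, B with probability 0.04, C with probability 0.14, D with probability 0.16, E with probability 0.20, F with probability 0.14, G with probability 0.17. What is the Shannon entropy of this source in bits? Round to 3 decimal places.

2.713 bits

H = −Σ pᵢ log₂ pᵢ.
−0.15·log₂(0.15) = 0.4105
−0.04·log₂(0.04) = 0.1858
−0.14·log₂(0.14) = 0.3971
−0.16·log₂(0.16) = 0.4230
−0.20·log₂(0.20) = 0.4644
−0.14·log₂(0.14) = 0.3971
−0.17·log₂(0.17) = 0.4346
Sum ≈ 2.7125 → 2.713 bits.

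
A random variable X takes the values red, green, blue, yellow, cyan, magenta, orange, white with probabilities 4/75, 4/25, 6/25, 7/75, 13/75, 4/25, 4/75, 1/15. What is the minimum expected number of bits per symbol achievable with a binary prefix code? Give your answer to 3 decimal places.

Repeatedly combine the two least-probable nodes; the expected code length is the sum of the merged weights.
merge 4/75 + 4/75 → 8/75
merge 1/15 + 7/75 → 4/25
merge 8/75 + 4/25 → 4/15
merge 4/25 + 4/25 → 8/25
merge 13/75 + 6/25 → 31/75
merge 4/15 + 8/25 → 44/75
merge 31/75 + 44/75 → 1
L = 8/75 + 4/25 + 4/15 + 8/25 + 31/75 + 44/75 + 1 = 214/75 ≈ 2.853 bits/symbol.

2.853 bits/symbol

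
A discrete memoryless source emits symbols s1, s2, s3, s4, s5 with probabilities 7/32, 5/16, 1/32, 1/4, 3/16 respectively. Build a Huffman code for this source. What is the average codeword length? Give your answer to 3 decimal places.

Repeatedly combine the two least-probable nodes; the expected code length is the sum of the merged weights.
merge 1/32 + 3/16 → 7/32
merge 7/32 + 7/32 → 7/16
merge 1/4 + 5/16 → 9/16
merge 7/16 + 9/16 → 1
L = 7/32 + 7/16 + 9/16 + 1 = 71/32 ≈ 2.219 bits/symbol.

2.219 bits/symbol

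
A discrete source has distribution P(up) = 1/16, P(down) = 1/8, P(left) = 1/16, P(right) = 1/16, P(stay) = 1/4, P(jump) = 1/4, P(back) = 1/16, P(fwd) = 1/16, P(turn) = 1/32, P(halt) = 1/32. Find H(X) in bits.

Each probability is a power of 1/2, so log₂(1/p) is an integer.
H = Σ p·log₂(1/p) = 1/16·4 + 1/8·3 + 1/16·4 + 1/16·4 + 1/4·2 + 1/4·2 + 1/16·4 + 1/16·4 + 1/32·5 + 1/32·5 = 2.9375 bits.

2.9375 bits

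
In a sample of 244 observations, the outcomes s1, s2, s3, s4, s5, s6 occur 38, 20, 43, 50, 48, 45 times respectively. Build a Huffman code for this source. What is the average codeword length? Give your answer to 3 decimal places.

2.598 bits/symbol

Probabilities are the counts divided by 244.
Repeatedly combine the two least-probable nodes; the expected code length is the sum of the merged weights.
merge 5/61 + 19/122 → 29/122
merge 43/244 + 45/244 → 22/61
merge 12/61 + 25/122 → 49/122
merge 29/122 + 22/61 → 73/122
merge 49/122 + 73/122 → 1
L = 29/122 + 22/61 + 49/122 + 73/122 + 1 = 317/122 ≈ 2.598 bits/symbol.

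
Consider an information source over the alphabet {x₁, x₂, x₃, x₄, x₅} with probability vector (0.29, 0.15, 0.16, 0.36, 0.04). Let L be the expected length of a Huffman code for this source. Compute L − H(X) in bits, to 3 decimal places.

Entropy H = −Σ p log₂ p ≈ 2.0678 bits.
Huffman merges: 1/25+3/20→19/100; 4/25+19/100→7/20; 29/100+7/20→16/25; 9/25+16/25→1. L = 109/50 ≈ 2.1800.
L − H = 2.1800 − 2.0678 = 0.112 bits.

0.112 bits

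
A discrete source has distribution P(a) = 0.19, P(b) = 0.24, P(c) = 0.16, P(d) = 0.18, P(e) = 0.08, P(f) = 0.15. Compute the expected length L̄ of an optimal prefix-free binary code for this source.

2.57 bits/symbol

Repeatedly combine the two least-probable nodes; the expected code length is the sum of the merged weights.
merge 2/25 + 3/20 → 23/100
merge 4/25 + 9/50 → 17/50
merge 19/100 + 23/100 → 21/50
merge 6/25 + 17/50 → 29/50
merge 21/50 + 29/50 → 1
L = 23/100 + 17/50 + 21/50 + 29/50 + 1 = 257/100 = 2.57 bits/symbol.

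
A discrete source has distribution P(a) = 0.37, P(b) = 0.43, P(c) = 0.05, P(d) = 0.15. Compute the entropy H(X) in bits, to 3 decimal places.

H = −Σ pᵢ log₂ pᵢ.
−0.37·log₂(0.37) = 0.5307
−0.43·log₂(0.43) = 0.5236
−0.05·log₂(0.05) = 0.2161
−0.15·log₂(0.15) = 0.4105
Sum ≈ 1.6809 → 1.681 bits.

1.681 bits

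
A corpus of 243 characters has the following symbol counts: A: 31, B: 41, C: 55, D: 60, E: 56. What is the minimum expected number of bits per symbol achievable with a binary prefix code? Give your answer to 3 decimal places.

2.296 bits/symbol

Probabilities are the counts divided by 243.
Repeatedly combine the two least-probable nodes; the expected code length is the sum of the merged weights.
merge 31/243 + 41/243 → 8/27
merge 55/243 + 56/243 → 37/81
merge 20/81 + 8/27 → 44/81
merge 37/81 + 44/81 → 1
L = 8/27 + 37/81 + 44/81 + 1 = 62/27 ≈ 2.296 bits/symbol.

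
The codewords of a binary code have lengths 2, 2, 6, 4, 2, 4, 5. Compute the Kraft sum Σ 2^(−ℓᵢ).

0.921875

With common denominator 2^6 = 64: Σ 2^(−ℓᵢ) = 16/64 + 16/64 + 1/64 + 4/64 + 16/64 + 4/64 + 2/64 = 59/64 = 0.921875.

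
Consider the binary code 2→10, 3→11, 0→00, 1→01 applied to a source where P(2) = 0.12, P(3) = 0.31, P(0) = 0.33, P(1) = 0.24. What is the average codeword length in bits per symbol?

L̄ = Σ pᵢ·ℓᵢ = 0.12·2 + 0.31·2 + 0.33·2 + 0.24·2 = 2 bits/symbol.

2 bits/symbol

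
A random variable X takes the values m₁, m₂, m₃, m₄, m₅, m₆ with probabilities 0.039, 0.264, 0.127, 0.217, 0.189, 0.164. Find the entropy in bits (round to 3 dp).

2.428 bits

H = −Σ pᵢ log₂ pᵢ.
−0.039·log₂(0.039) = 0.1825
−0.264·log₂(0.264) = 0.5072
−0.127·log₂(0.127) = 0.3781
−0.217·log₂(0.217) = 0.4783
−0.189·log₂(0.189) = 0.4543
−0.164·log₂(0.164) = 0.4278
Sum ≈ 2.4282 → 2.428 bits.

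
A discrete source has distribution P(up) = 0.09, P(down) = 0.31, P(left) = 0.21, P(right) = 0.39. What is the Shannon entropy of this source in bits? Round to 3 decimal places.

1.839 bits

H = −Σ pᵢ log₂ pᵢ.
−0.09·log₂(0.09) = 0.3127
−0.31·log₂(0.31) = 0.5238
−0.21·log₂(0.21) = 0.4728
−0.39·log₂(0.39) = 0.5298
Sum ≈ 1.8391 → 1.839 bits.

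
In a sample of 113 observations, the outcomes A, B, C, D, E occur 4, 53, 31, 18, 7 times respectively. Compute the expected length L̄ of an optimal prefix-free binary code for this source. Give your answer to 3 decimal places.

1.885 bits/symbol

Probabilities are the counts divided by 113.
Repeatedly combine the two least-probable nodes; the expected code length is the sum of the merged weights.
merge 4/113 + 7/113 → 11/113
merge 11/113 + 18/113 → 29/113
merge 29/113 + 31/113 → 60/113
merge 53/113 + 60/113 → 1
L = 11/113 + 29/113 + 60/113 + 1 = 213/113 ≈ 1.885 bits/symbol.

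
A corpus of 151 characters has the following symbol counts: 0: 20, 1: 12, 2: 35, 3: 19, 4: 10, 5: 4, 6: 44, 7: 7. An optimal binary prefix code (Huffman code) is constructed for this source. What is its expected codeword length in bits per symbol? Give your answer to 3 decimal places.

Probabilities are the counts divided by 151.
Repeatedly combine the two least-probable nodes; the expected code length is the sum of the merged weights.
merge 4/151 + 7/151 → 11/151
merge 10/151 + 11/151 → 21/151
merge 12/151 + 19/151 → 31/151
merge 20/151 + 21/151 → 41/151
merge 31/151 + 35/151 → 66/151
merge 41/151 + 44/151 → 85/151
merge 66/151 + 85/151 → 1
L = 11/151 + 21/151 + 31/151 + 41/151 + 66/151 + 85/151 + 1 = 406/151 ≈ 2.689 bits/symbol.

2.689 bits/symbol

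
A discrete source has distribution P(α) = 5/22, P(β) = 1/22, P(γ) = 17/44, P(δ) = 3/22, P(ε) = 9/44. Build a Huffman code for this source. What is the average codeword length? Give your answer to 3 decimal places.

Repeatedly combine the two least-probable nodes; the expected code length is the sum of the merged weights.
merge 1/22 + 3/22 → 2/11
merge 2/11 + 9/44 → 17/44
merge 5/22 + 17/44 → 27/44
merge 17/44 + 27/44 → 1
L = 2/11 + 17/44 + 27/44 + 1 = 24/11 ≈ 2.182 bits/symbol.

2.182 bits/symbol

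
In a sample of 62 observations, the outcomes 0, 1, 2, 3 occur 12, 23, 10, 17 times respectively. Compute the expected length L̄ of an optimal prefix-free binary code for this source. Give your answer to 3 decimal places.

Probabilities are the counts divided by 62.
Repeatedly combine the two least-probable nodes; the expected code length is the sum of the merged weights.
merge 5/31 + 6/31 → 11/31
merge 17/62 + 11/31 → 39/62
merge 23/62 + 39/62 → 1
L = 11/31 + 39/62 + 1 = 123/62 ≈ 1.984 bits/symbol.

1.984 bits/symbol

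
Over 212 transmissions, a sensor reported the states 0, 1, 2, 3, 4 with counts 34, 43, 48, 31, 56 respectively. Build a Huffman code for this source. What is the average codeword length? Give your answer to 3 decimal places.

2.307 bits/symbol

Probabilities are the counts divided by 212.
Repeatedly combine the two least-probable nodes; the expected code length is the sum of the merged weights.
merge 31/212 + 17/106 → 65/212
merge 43/212 + 12/53 → 91/212
merge 14/53 + 65/212 → 121/212
merge 91/212 + 121/212 → 1
L = 65/212 + 91/212 + 121/212 + 1 = 489/212 ≈ 2.307 bits/symbol.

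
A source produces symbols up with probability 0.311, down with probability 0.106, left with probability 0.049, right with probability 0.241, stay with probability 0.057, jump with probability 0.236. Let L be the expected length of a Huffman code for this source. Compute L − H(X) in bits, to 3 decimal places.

Entropy H = −Σ p log₂ p ≈ 2.3024 bits.
Huffman merges: 49/1000+57/1000→53/500; 53/500+53/500→53/250; 53/250+59/250→56/125; 241/1000+311/1000→69/125; 56/125+69/125→1. L = 1159/500 ≈ 2.3180.
L − H = 2.3180 − 2.3024 = 0.016 bits.

0.016 bits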